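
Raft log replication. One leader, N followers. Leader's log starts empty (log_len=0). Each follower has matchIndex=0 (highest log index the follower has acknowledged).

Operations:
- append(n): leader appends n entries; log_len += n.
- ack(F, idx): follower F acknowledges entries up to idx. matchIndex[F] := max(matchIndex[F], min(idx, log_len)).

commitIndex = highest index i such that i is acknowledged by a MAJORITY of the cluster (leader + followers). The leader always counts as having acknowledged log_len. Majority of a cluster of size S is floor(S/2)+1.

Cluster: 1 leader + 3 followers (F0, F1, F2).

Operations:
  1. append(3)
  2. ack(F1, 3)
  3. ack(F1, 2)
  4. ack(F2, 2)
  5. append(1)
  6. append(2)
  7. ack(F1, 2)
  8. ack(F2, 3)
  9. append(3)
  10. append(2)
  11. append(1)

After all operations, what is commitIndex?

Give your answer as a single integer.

Op 1: append 3 -> log_len=3
Op 2: F1 acks idx 3 -> match: F0=0 F1=3 F2=0; commitIndex=0
Op 3: F1 acks idx 2 -> match: F0=0 F1=3 F2=0; commitIndex=0
Op 4: F2 acks idx 2 -> match: F0=0 F1=3 F2=2; commitIndex=2
Op 5: append 1 -> log_len=4
Op 6: append 2 -> log_len=6
Op 7: F1 acks idx 2 -> match: F0=0 F1=3 F2=2; commitIndex=2
Op 8: F2 acks idx 3 -> match: F0=0 F1=3 F2=3; commitIndex=3
Op 9: append 3 -> log_len=9
Op 10: append 2 -> log_len=11
Op 11: append 1 -> log_len=12

Answer: 3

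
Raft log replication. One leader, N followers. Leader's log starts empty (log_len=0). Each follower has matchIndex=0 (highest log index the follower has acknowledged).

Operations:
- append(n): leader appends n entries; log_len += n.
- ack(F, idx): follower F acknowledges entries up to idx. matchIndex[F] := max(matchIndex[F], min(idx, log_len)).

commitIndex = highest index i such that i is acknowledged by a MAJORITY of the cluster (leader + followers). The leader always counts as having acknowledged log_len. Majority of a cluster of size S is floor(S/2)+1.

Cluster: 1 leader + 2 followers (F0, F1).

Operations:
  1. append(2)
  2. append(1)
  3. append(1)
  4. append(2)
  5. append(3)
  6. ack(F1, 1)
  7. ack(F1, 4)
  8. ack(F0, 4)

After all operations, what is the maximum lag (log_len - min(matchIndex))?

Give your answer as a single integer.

Op 1: append 2 -> log_len=2
Op 2: append 1 -> log_len=3
Op 3: append 1 -> log_len=4
Op 4: append 2 -> log_len=6
Op 5: append 3 -> log_len=9
Op 6: F1 acks idx 1 -> match: F0=0 F1=1; commitIndex=1
Op 7: F1 acks idx 4 -> match: F0=0 F1=4; commitIndex=4
Op 8: F0 acks idx 4 -> match: F0=4 F1=4; commitIndex=4

Answer: 5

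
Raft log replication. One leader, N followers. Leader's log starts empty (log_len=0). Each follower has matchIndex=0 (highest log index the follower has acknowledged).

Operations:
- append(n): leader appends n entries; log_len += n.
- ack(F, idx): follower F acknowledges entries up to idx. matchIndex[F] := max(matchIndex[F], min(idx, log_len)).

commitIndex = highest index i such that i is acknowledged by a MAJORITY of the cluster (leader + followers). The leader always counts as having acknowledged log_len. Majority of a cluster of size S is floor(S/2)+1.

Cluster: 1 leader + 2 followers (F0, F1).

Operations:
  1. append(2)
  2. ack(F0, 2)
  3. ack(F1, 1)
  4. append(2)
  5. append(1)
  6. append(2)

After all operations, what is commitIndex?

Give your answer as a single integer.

Answer: 2

Derivation:
Op 1: append 2 -> log_len=2
Op 2: F0 acks idx 2 -> match: F0=2 F1=0; commitIndex=2
Op 3: F1 acks idx 1 -> match: F0=2 F1=1; commitIndex=2
Op 4: append 2 -> log_len=4
Op 5: append 1 -> log_len=5
Op 6: append 2 -> log_len=7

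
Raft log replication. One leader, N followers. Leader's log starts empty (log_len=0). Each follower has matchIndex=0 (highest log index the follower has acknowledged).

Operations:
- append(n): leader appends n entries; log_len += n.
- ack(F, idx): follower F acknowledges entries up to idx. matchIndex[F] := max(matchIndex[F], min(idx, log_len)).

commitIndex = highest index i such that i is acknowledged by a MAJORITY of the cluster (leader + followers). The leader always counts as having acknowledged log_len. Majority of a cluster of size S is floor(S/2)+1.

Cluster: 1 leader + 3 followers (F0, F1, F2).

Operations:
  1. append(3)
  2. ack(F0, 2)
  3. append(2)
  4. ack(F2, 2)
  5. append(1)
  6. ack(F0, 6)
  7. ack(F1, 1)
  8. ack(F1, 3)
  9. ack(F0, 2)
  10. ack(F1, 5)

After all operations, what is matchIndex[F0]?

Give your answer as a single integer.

Answer: 6

Derivation:
Op 1: append 3 -> log_len=3
Op 2: F0 acks idx 2 -> match: F0=2 F1=0 F2=0; commitIndex=0
Op 3: append 2 -> log_len=5
Op 4: F2 acks idx 2 -> match: F0=2 F1=0 F2=2; commitIndex=2
Op 5: append 1 -> log_len=6
Op 6: F0 acks idx 6 -> match: F0=6 F1=0 F2=2; commitIndex=2
Op 7: F1 acks idx 1 -> match: F0=6 F1=1 F2=2; commitIndex=2
Op 8: F1 acks idx 3 -> match: F0=6 F1=3 F2=2; commitIndex=3
Op 9: F0 acks idx 2 -> match: F0=6 F1=3 F2=2; commitIndex=3
Op 10: F1 acks idx 5 -> match: F0=6 F1=5 F2=2; commitIndex=5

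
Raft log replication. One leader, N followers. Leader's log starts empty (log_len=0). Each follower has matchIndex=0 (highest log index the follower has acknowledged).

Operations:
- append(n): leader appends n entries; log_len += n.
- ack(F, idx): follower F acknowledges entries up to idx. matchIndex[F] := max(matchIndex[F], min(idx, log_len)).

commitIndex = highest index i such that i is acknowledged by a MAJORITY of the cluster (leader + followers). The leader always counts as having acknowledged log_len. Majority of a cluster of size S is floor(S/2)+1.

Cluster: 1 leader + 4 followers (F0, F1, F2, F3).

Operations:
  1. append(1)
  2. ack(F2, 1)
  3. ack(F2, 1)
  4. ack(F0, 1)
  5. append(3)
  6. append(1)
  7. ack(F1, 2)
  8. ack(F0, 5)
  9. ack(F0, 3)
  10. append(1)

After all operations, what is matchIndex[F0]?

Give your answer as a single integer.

Op 1: append 1 -> log_len=1
Op 2: F2 acks idx 1 -> match: F0=0 F1=0 F2=1 F3=0; commitIndex=0
Op 3: F2 acks idx 1 -> match: F0=0 F1=0 F2=1 F3=0; commitIndex=0
Op 4: F0 acks idx 1 -> match: F0=1 F1=0 F2=1 F3=0; commitIndex=1
Op 5: append 3 -> log_len=4
Op 6: append 1 -> log_len=5
Op 7: F1 acks idx 2 -> match: F0=1 F1=2 F2=1 F3=0; commitIndex=1
Op 8: F0 acks idx 5 -> match: F0=5 F1=2 F2=1 F3=0; commitIndex=2
Op 9: F0 acks idx 3 -> match: F0=5 F1=2 F2=1 F3=0; commitIndex=2
Op 10: append 1 -> log_len=6

Answer: 5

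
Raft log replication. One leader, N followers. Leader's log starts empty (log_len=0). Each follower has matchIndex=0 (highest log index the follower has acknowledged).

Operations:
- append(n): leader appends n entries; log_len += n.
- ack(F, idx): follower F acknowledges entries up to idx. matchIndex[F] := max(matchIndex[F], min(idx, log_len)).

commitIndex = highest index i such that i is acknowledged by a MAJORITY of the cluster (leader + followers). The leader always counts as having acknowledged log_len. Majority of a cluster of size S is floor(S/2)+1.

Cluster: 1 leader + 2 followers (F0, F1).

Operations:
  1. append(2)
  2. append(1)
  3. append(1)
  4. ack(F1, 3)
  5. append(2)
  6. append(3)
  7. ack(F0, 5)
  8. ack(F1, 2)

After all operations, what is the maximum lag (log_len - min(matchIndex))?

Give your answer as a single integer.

Answer: 6

Derivation:
Op 1: append 2 -> log_len=2
Op 2: append 1 -> log_len=3
Op 3: append 1 -> log_len=4
Op 4: F1 acks idx 3 -> match: F0=0 F1=3; commitIndex=3
Op 5: append 2 -> log_len=6
Op 6: append 3 -> log_len=9
Op 7: F0 acks idx 5 -> match: F0=5 F1=3; commitIndex=5
Op 8: F1 acks idx 2 -> match: F0=5 F1=3; commitIndex=5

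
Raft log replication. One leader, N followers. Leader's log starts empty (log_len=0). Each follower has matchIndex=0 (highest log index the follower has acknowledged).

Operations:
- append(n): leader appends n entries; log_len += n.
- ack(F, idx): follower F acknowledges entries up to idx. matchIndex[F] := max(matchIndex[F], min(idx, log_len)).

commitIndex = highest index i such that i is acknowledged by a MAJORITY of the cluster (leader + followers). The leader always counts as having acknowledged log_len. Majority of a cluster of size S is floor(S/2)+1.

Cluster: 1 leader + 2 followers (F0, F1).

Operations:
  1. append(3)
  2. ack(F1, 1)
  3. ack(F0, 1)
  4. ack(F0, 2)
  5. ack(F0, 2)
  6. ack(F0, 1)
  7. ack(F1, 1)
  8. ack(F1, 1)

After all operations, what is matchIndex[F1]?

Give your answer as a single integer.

Op 1: append 3 -> log_len=3
Op 2: F1 acks idx 1 -> match: F0=0 F1=1; commitIndex=1
Op 3: F0 acks idx 1 -> match: F0=1 F1=1; commitIndex=1
Op 4: F0 acks idx 2 -> match: F0=2 F1=1; commitIndex=2
Op 5: F0 acks idx 2 -> match: F0=2 F1=1; commitIndex=2
Op 6: F0 acks idx 1 -> match: F0=2 F1=1; commitIndex=2
Op 7: F1 acks idx 1 -> match: F0=2 F1=1; commitIndex=2
Op 8: F1 acks idx 1 -> match: F0=2 F1=1; commitIndex=2

Answer: 1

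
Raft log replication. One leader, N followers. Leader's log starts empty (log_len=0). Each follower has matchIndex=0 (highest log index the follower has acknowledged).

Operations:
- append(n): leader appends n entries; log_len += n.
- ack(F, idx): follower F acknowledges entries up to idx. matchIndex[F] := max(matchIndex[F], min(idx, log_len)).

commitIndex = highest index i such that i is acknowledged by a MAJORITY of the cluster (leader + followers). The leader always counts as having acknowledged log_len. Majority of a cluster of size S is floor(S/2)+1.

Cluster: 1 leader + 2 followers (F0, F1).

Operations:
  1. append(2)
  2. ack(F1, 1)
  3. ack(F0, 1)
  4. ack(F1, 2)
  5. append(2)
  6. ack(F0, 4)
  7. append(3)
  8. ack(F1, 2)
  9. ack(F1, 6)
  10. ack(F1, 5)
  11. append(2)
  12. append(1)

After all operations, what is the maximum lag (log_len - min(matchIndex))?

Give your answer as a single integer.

Op 1: append 2 -> log_len=2
Op 2: F1 acks idx 1 -> match: F0=0 F1=1; commitIndex=1
Op 3: F0 acks idx 1 -> match: F0=1 F1=1; commitIndex=1
Op 4: F1 acks idx 2 -> match: F0=1 F1=2; commitIndex=2
Op 5: append 2 -> log_len=4
Op 6: F0 acks idx 4 -> match: F0=4 F1=2; commitIndex=4
Op 7: append 3 -> log_len=7
Op 8: F1 acks idx 2 -> match: F0=4 F1=2; commitIndex=4
Op 9: F1 acks idx 6 -> match: F0=4 F1=6; commitIndex=6
Op 10: F1 acks idx 5 -> match: F0=4 F1=6; commitIndex=6
Op 11: append 2 -> log_len=9
Op 12: append 1 -> log_len=10

Answer: 6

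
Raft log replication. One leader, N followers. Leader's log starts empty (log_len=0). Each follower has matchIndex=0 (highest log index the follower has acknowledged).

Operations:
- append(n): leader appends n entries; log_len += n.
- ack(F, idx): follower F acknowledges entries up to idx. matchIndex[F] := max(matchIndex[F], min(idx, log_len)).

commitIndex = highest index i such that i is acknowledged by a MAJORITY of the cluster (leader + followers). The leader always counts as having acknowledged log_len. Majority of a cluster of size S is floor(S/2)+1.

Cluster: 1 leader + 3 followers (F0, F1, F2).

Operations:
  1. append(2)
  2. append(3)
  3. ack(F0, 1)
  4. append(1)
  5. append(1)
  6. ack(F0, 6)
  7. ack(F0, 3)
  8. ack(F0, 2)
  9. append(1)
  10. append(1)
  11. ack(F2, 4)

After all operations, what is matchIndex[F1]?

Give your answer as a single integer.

Op 1: append 2 -> log_len=2
Op 2: append 3 -> log_len=5
Op 3: F0 acks idx 1 -> match: F0=1 F1=0 F2=0; commitIndex=0
Op 4: append 1 -> log_len=6
Op 5: append 1 -> log_len=7
Op 6: F0 acks idx 6 -> match: F0=6 F1=0 F2=0; commitIndex=0
Op 7: F0 acks idx 3 -> match: F0=6 F1=0 F2=0; commitIndex=0
Op 8: F0 acks idx 2 -> match: F0=6 F1=0 F2=0; commitIndex=0
Op 9: append 1 -> log_len=8
Op 10: append 1 -> log_len=9
Op 11: F2 acks idx 4 -> match: F0=6 F1=0 F2=4; commitIndex=4

Answer: 0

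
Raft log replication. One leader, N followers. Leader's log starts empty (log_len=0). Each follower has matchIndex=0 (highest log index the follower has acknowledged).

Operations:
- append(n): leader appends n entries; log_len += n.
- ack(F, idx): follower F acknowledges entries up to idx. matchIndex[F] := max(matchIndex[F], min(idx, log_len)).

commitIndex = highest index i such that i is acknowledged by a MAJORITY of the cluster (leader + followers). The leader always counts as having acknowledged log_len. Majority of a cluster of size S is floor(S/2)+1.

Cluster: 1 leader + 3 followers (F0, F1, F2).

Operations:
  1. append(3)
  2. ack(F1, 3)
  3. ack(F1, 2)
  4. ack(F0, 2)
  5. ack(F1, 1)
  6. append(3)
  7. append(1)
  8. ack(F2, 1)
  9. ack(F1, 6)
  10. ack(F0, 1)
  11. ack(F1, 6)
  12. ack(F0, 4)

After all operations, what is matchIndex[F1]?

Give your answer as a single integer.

Answer: 6

Derivation:
Op 1: append 3 -> log_len=3
Op 2: F1 acks idx 3 -> match: F0=0 F1=3 F2=0; commitIndex=0
Op 3: F1 acks idx 2 -> match: F0=0 F1=3 F2=0; commitIndex=0
Op 4: F0 acks idx 2 -> match: F0=2 F1=3 F2=0; commitIndex=2
Op 5: F1 acks idx 1 -> match: F0=2 F1=3 F2=0; commitIndex=2
Op 6: append 3 -> log_len=6
Op 7: append 1 -> log_len=7
Op 8: F2 acks idx 1 -> match: F0=2 F1=3 F2=1; commitIndex=2
Op 9: F1 acks idx 6 -> match: F0=2 F1=6 F2=1; commitIndex=2
Op 10: F0 acks idx 1 -> match: F0=2 F1=6 F2=1; commitIndex=2
Op 11: F1 acks idx 6 -> match: F0=2 F1=6 F2=1; commitIndex=2
Op 12: F0 acks idx 4 -> match: F0=4 F1=6 F2=1; commitIndex=4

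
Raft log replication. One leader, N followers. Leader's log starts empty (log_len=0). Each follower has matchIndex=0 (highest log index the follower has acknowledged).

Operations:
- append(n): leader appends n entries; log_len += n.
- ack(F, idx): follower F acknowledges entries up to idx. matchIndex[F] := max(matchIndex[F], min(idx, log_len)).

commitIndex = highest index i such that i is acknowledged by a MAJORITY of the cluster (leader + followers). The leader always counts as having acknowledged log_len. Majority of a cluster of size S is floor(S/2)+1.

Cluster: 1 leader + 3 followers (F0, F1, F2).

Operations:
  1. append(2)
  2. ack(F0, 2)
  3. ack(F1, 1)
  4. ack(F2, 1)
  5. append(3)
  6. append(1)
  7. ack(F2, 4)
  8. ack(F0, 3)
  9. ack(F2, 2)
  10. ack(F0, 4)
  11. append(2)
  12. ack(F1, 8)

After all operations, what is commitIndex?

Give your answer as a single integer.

Answer: 4

Derivation:
Op 1: append 2 -> log_len=2
Op 2: F0 acks idx 2 -> match: F0=2 F1=0 F2=0; commitIndex=0
Op 3: F1 acks idx 1 -> match: F0=2 F1=1 F2=0; commitIndex=1
Op 4: F2 acks idx 1 -> match: F0=2 F1=1 F2=1; commitIndex=1
Op 5: append 3 -> log_len=5
Op 6: append 1 -> log_len=6
Op 7: F2 acks idx 4 -> match: F0=2 F1=1 F2=4; commitIndex=2
Op 8: F0 acks idx 3 -> match: F0=3 F1=1 F2=4; commitIndex=3
Op 9: F2 acks idx 2 -> match: F0=3 F1=1 F2=4; commitIndex=3
Op 10: F0 acks idx 4 -> match: F0=4 F1=1 F2=4; commitIndex=4
Op 11: append 2 -> log_len=8
Op 12: F1 acks idx 8 -> match: F0=4 F1=8 F2=4; commitIndex=4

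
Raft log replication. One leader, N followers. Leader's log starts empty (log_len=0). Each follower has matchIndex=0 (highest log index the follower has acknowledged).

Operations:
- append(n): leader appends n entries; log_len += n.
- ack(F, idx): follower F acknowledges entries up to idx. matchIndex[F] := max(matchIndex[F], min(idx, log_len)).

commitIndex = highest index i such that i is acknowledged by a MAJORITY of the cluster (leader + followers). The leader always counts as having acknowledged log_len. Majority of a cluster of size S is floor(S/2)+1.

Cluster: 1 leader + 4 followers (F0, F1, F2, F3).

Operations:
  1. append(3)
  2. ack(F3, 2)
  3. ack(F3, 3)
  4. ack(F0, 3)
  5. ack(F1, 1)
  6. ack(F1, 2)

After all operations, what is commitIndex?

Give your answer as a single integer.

Answer: 3

Derivation:
Op 1: append 3 -> log_len=3
Op 2: F3 acks idx 2 -> match: F0=0 F1=0 F2=0 F3=2; commitIndex=0
Op 3: F3 acks idx 3 -> match: F0=0 F1=0 F2=0 F3=3; commitIndex=0
Op 4: F0 acks idx 3 -> match: F0=3 F1=0 F2=0 F3=3; commitIndex=3
Op 5: F1 acks idx 1 -> match: F0=3 F1=1 F2=0 F3=3; commitIndex=3
Op 6: F1 acks idx 2 -> match: F0=3 F1=2 F2=0 F3=3; commitIndex=3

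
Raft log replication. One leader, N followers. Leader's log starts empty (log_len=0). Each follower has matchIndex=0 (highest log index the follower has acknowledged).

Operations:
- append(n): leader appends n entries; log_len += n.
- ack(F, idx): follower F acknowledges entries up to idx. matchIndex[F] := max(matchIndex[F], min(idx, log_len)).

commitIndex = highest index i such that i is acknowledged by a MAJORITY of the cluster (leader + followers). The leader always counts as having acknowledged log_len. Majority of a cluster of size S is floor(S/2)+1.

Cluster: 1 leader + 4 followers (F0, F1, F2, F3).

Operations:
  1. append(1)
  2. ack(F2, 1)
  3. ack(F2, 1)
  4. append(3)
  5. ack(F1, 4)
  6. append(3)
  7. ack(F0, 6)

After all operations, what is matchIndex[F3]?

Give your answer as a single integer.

Op 1: append 1 -> log_len=1
Op 2: F2 acks idx 1 -> match: F0=0 F1=0 F2=1 F3=0; commitIndex=0
Op 3: F2 acks idx 1 -> match: F0=0 F1=0 F2=1 F3=0; commitIndex=0
Op 4: append 3 -> log_len=4
Op 5: F1 acks idx 4 -> match: F0=0 F1=4 F2=1 F3=0; commitIndex=1
Op 6: append 3 -> log_len=7
Op 7: F0 acks idx 6 -> match: F0=6 F1=4 F2=1 F3=0; commitIndex=4

Answer: 0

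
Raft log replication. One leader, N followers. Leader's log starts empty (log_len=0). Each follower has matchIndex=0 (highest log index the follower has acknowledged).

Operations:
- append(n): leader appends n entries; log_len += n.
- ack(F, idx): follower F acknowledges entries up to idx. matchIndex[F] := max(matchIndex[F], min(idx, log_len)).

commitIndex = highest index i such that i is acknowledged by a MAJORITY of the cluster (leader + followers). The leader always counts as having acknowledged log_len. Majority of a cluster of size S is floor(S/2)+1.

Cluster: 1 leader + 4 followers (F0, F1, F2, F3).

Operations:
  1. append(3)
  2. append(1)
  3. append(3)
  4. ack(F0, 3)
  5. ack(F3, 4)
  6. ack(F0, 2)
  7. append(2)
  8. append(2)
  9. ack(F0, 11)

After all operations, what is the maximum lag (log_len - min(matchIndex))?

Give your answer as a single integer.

Op 1: append 3 -> log_len=3
Op 2: append 1 -> log_len=4
Op 3: append 3 -> log_len=7
Op 4: F0 acks idx 3 -> match: F0=3 F1=0 F2=0 F3=0; commitIndex=0
Op 5: F3 acks idx 4 -> match: F0=3 F1=0 F2=0 F3=4; commitIndex=3
Op 6: F0 acks idx 2 -> match: F0=3 F1=0 F2=0 F3=4; commitIndex=3
Op 7: append 2 -> log_len=9
Op 8: append 2 -> log_len=11
Op 9: F0 acks idx 11 -> match: F0=11 F1=0 F2=0 F3=4; commitIndex=4

Answer: 11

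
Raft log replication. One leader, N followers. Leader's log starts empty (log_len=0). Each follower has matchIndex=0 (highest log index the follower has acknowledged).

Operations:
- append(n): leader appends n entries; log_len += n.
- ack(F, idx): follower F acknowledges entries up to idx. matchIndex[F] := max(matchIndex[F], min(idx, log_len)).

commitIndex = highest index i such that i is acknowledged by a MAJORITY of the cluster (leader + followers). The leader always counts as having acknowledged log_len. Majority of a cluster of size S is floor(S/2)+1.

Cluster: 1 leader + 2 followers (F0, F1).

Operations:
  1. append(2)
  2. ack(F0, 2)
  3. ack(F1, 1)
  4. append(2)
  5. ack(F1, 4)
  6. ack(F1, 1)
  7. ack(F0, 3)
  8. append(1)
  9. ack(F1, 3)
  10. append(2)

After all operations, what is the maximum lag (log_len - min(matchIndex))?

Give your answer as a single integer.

Answer: 4

Derivation:
Op 1: append 2 -> log_len=2
Op 2: F0 acks idx 2 -> match: F0=2 F1=0; commitIndex=2
Op 3: F1 acks idx 1 -> match: F0=2 F1=1; commitIndex=2
Op 4: append 2 -> log_len=4
Op 5: F1 acks idx 4 -> match: F0=2 F1=4; commitIndex=4
Op 6: F1 acks idx 1 -> match: F0=2 F1=4; commitIndex=4
Op 7: F0 acks idx 3 -> match: F0=3 F1=4; commitIndex=4
Op 8: append 1 -> log_len=5
Op 9: F1 acks idx 3 -> match: F0=3 F1=4; commitIndex=4
Op 10: append 2 -> log_len=7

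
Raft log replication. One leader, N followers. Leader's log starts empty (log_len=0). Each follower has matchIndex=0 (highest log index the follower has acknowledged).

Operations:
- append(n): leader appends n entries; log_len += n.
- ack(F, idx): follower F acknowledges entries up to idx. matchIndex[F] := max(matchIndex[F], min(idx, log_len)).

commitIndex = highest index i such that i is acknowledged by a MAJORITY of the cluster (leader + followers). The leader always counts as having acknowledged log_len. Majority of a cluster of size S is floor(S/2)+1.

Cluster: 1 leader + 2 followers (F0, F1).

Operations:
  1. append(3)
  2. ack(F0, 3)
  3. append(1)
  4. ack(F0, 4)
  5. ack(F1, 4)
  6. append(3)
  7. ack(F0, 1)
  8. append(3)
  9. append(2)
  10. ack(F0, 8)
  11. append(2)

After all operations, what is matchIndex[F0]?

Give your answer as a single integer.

Op 1: append 3 -> log_len=3
Op 2: F0 acks idx 3 -> match: F0=3 F1=0; commitIndex=3
Op 3: append 1 -> log_len=4
Op 4: F0 acks idx 4 -> match: F0=4 F1=0; commitIndex=4
Op 5: F1 acks idx 4 -> match: F0=4 F1=4; commitIndex=4
Op 6: append 3 -> log_len=7
Op 7: F0 acks idx 1 -> match: F0=4 F1=4; commitIndex=4
Op 8: append 3 -> log_len=10
Op 9: append 2 -> log_len=12
Op 10: F0 acks idx 8 -> match: F0=8 F1=4; commitIndex=8
Op 11: append 2 -> log_len=14

Answer: 8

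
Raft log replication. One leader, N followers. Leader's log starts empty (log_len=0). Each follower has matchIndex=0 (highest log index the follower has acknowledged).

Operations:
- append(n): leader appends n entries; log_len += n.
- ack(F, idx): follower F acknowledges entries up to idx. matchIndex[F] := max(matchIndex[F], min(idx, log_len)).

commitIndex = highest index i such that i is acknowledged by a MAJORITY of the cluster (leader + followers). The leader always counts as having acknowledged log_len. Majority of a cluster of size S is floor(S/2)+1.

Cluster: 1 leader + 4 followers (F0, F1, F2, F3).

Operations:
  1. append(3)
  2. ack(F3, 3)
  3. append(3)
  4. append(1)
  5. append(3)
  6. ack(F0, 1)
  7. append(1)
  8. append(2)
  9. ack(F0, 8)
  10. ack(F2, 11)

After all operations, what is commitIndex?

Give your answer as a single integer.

Op 1: append 3 -> log_len=3
Op 2: F3 acks idx 3 -> match: F0=0 F1=0 F2=0 F3=3; commitIndex=0
Op 3: append 3 -> log_len=6
Op 4: append 1 -> log_len=7
Op 5: append 3 -> log_len=10
Op 6: F0 acks idx 1 -> match: F0=1 F1=0 F2=0 F3=3; commitIndex=1
Op 7: append 1 -> log_len=11
Op 8: append 2 -> log_len=13
Op 9: F0 acks idx 8 -> match: F0=8 F1=0 F2=0 F3=3; commitIndex=3
Op 10: F2 acks idx 11 -> match: F0=8 F1=0 F2=11 F3=3; commitIndex=8

Answer: 8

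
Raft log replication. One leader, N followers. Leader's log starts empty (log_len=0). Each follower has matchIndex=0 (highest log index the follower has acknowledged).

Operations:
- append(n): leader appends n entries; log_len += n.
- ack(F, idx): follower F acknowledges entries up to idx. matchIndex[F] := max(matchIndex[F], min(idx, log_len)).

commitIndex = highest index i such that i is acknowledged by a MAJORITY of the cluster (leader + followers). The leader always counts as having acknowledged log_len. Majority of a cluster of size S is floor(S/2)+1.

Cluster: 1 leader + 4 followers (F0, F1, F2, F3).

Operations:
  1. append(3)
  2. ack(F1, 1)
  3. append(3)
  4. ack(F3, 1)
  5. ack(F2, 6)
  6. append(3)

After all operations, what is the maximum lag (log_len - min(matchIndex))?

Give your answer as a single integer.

Answer: 9

Derivation:
Op 1: append 3 -> log_len=3
Op 2: F1 acks idx 1 -> match: F0=0 F1=1 F2=0 F3=0; commitIndex=0
Op 3: append 3 -> log_len=6
Op 4: F3 acks idx 1 -> match: F0=0 F1=1 F2=0 F3=1; commitIndex=1
Op 5: F2 acks idx 6 -> match: F0=0 F1=1 F2=6 F3=1; commitIndex=1
Op 6: append 3 -> log_len=9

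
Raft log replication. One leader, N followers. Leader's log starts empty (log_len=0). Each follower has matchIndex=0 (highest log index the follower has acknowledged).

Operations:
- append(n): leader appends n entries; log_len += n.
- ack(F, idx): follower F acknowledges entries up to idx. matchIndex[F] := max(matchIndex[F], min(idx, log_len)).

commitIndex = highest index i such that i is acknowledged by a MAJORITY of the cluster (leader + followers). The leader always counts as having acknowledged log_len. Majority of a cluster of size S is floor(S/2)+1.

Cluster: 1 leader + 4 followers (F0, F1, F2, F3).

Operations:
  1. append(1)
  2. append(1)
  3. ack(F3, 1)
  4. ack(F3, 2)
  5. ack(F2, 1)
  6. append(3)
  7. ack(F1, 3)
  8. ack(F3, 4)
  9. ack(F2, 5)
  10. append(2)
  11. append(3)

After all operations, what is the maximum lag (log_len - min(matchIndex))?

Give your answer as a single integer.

Op 1: append 1 -> log_len=1
Op 2: append 1 -> log_len=2
Op 3: F3 acks idx 1 -> match: F0=0 F1=0 F2=0 F3=1; commitIndex=0
Op 4: F3 acks idx 2 -> match: F0=0 F1=0 F2=0 F3=2; commitIndex=0
Op 5: F2 acks idx 1 -> match: F0=0 F1=0 F2=1 F3=2; commitIndex=1
Op 6: append 3 -> log_len=5
Op 7: F1 acks idx 3 -> match: F0=0 F1=3 F2=1 F3=2; commitIndex=2
Op 8: F3 acks idx 4 -> match: F0=0 F1=3 F2=1 F3=4; commitIndex=3
Op 9: F2 acks idx 5 -> match: F0=0 F1=3 F2=5 F3=4; commitIndex=4
Op 10: append 2 -> log_len=7
Op 11: append 3 -> log_len=10

Answer: 10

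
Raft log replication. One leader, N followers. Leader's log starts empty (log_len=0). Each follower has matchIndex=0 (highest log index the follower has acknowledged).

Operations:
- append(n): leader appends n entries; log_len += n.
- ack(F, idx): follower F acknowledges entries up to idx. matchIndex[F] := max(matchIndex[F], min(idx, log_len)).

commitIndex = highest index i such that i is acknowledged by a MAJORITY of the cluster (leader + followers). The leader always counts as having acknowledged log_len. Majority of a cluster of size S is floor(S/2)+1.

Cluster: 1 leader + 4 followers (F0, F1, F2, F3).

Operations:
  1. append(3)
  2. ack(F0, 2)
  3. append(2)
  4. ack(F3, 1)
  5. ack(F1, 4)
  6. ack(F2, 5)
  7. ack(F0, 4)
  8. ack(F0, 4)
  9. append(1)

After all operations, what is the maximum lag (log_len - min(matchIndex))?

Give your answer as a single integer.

Answer: 5

Derivation:
Op 1: append 3 -> log_len=3
Op 2: F0 acks idx 2 -> match: F0=2 F1=0 F2=0 F3=0; commitIndex=0
Op 3: append 2 -> log_len=5
Op 4: F3 acks idx 1 -> match: F0=2 F1=0 F2=0 F3=1; commitIndex=1
Op 5: F1 acks idx 4 -> match: F0=2 F1=4 F2=0 F3=1; commitIndex=2
Op 6: F2 acks idx 5 -> match: F0=2 F1=4 F2=5 F3=1; commitIndex=4
Op 7: F0 acks idx 4 -> match: F0=4 F1=4 F2=5 F3=1; commitIndex=4
Op 8: F0 acks idx 4 -> match: F0=4 F1=4 F2=5 F3=1; commitIndex=4
Op 9: append 1 -> log_len=6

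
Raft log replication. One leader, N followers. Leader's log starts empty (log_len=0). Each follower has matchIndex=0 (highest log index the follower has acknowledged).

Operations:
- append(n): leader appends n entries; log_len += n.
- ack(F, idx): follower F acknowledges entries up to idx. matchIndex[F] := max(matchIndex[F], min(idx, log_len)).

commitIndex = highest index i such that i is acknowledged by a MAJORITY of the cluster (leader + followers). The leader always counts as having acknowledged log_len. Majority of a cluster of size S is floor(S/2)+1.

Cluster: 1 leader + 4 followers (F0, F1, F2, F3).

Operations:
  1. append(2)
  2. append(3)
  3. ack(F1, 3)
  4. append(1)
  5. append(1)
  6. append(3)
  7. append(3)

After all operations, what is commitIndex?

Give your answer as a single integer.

Answer: 0

Derivation:
Op 1: append 2 -> log_len=2
Op 2: append 3 -> log_len=5
Op 3: F1 acks idx 3 -> match: F0=0 F1=3 F2=0 F3=0; commitIndex=0
Op 4: append 1 -> log_len=6
Op 5: append 1 -> log_len=7
Op 6: append 3 -> log_len=10
Op 7: append 3 -> log_len=13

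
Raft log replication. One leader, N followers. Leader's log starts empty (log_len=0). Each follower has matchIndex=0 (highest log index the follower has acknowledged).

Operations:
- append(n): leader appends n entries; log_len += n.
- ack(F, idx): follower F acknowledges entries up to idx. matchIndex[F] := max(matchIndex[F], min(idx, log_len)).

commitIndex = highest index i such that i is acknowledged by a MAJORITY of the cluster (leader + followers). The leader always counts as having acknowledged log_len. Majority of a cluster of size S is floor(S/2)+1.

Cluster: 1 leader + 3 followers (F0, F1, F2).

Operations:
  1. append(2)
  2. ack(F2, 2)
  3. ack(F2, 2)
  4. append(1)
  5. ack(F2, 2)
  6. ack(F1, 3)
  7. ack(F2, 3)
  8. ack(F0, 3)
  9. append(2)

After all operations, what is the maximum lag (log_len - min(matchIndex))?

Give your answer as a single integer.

Op 1: append 2 -> log_len=2
Op 2: F2 acks idx 2 -> match: F0=0 F1=0 F2=2; commitIndex=0
Op 3: F2 acks idx 2 -> match: F0=0 F1=0 F2=2; commitIndex=0
Op 4: append 1 -> log_len=3
Op 5: F2 acks idx 2 -> match: F0=0 F1=0 F2=2; commitIndex=0
Op 6: F1 acks idx 3 -> match: F0=0 F1=3 F2=2; commitIndex=2
Op 7: F2 acks idx 3 -> match: F0=0 F1=3 F2=3; commitIndex=3
Op 8: F0 acks idx 3 -> match: F0=3 F1=3 F2=3; commitIndex=3
Op 9: append 2 -> log_len=5

Answer: 2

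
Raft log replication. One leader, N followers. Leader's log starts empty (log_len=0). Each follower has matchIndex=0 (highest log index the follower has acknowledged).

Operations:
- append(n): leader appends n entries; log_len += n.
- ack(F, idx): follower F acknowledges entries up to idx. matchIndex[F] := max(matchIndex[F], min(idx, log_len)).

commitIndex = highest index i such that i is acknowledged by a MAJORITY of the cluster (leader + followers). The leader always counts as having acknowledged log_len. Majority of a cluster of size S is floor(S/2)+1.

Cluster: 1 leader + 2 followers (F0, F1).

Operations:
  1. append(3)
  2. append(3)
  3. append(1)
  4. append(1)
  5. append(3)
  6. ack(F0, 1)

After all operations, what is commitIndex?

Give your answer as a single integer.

Op 1: append 3 -> log_len=3
Op 2: append 3 -> log_len=6
Op 3: append 1 -> log_len=7
Op 4: append 1 -> log_len=8
Op 5: append 3 -> log_len=11
Op 6: F0 acks idx 1 -> match: F0=1 F1=0; commitIndex=1

Answer: 1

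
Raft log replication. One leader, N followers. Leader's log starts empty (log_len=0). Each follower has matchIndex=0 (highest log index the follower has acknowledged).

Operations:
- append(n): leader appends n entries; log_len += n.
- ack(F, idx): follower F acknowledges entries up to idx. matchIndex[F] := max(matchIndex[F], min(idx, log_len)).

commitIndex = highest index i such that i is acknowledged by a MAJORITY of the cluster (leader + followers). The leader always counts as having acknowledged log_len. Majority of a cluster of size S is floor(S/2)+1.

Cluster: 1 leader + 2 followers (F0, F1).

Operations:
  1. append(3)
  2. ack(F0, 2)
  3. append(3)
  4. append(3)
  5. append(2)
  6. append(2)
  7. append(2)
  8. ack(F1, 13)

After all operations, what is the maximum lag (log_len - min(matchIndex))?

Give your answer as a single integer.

Answer: 13

Derivation:
Op 1: append 3 -> log_len=3
Op 2: F0 acks idx 2 -> match: F0=2 F1=0; commitIndex=2
Op 3: append 3 -> log_len=6
Op 4: append 3 -> log_len=9
Op 5: append 2 -> log_len=11
Op 6: append 2 -> log_len=13
Op 7: append 2 -> log_len=15
Op 8: F1 acks idx 13 -> match: F0=2 F1=13; commitIndex=13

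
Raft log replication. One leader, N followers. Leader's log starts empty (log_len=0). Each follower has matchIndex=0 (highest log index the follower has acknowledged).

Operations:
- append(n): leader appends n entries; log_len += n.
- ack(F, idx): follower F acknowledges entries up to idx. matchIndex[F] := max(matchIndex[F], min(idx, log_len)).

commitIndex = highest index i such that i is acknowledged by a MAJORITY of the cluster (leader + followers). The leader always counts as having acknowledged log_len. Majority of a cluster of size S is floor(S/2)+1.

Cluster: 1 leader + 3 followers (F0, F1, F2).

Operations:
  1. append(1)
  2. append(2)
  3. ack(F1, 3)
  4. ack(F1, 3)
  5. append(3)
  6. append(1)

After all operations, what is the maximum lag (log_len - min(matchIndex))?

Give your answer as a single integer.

Op 1: append 1 -> log_len=1
Op 2: append 2 -> log_len=3
Op 3: F1 acks idx 3 -> match: F0=0 F1=3 F2=0; commitIndex=0
Op 4: F1 acks idx 3 -> match: F0=0 F1=3 F2=0; commitIndex=0
Op 5: append 3 -> log_len=6
Op 6: append 1 -> log_len=7

Answer: 7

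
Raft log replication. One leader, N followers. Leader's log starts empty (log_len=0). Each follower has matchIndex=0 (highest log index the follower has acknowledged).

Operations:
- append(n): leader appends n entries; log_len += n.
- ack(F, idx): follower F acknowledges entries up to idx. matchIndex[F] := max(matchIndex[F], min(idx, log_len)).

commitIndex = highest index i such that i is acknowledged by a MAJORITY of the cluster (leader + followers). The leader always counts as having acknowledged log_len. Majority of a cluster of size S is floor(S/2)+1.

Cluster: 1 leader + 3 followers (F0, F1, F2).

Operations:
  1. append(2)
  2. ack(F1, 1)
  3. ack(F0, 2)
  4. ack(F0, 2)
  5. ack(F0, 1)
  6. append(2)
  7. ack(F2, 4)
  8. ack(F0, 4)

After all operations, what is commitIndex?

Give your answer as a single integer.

Op 1: append 2 -> log_len=2
Op 2: F1 acks idx 1 -> match: F0=0 F1=1 F2=0; commitIndex=0
Op 3: F0 acks idx 2 -> match: F0=2 F1=1 F2=0; commitIndex=1
Op 4: F0 acks idx 2 -> match: F0=2 F1=1 F2=0; commitIndex=1
Op 5: F0 acks idx 1 -> match: F0=2 F1=1 F2=0; commitIndex=1
Op 6: append 2 -> log_len=4
Op 7: F2 acks idx 4 -> match: F0=2 F1=1 F2=4; commitIndex=2
Op 8: F0 acks idx 4 -> match: F0=4 F1=1 F2=4; commitIndex=4

Answer: 4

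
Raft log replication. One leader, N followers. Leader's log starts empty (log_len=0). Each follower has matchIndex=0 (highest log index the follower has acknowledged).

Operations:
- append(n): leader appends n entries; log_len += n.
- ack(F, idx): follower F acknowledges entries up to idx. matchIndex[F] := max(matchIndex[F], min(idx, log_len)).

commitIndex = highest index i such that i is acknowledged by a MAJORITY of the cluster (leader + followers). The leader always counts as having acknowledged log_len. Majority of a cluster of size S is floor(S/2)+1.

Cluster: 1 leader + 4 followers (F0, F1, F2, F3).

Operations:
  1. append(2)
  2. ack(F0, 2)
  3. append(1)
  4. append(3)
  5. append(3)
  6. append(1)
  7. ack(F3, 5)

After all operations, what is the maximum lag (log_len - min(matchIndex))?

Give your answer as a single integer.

Answer: 10

Derivation:
Op 1: append 2 -> log_len=2
Op 2: F0 acks idx 2 -> match: F0=2 F1=0 F2=0 F3=0; commitIndex=0
Op 3: append 1 -> log_len=3
Op 4: append 3 -> log_len=6
Op 5: append 3 -> log_len=9
Op 6: append 1 -> log_len=10
Op 7: F3 acks idx 5 -> match: F0=2 F1=0 F2=0 F3=5; commitIndex=2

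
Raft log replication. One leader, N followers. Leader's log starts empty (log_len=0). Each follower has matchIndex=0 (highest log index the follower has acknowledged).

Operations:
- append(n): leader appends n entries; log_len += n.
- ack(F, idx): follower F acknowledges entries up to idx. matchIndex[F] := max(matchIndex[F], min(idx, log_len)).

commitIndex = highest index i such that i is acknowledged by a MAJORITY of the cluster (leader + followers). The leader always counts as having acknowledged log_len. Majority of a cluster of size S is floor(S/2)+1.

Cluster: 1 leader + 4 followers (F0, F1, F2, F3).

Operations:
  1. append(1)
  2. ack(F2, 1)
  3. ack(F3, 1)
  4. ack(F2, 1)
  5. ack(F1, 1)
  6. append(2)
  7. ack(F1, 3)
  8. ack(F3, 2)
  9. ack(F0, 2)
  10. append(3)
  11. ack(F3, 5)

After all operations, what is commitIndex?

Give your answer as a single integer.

Op 1: append 1 -> log_len=1
Op 2: F2 acks idx 1 -> match: F0=0 F1=0 F2=1 F3=0; commitIndex=0
Op 3: F3 acks idx 1 -> match: F0=0 F1=0 F2=1 F3=1; commitIndex=1
Op 4: F2 acks idx 1 -> match: F0=0 F1=0 F2=1 F3=1; commitIndex=1
Op 5: F1 acks idx 1 -> match: F0=0 F1=1 F2=1 F3=1; commitIndex=1
Op 6: append 2 -> log_len=3
Op 7: F1 acks idx 3 -> match: F0=0 F1=3 F2=1 F3=1; commitIndex=1
Op 8: F3 acks idx 2 -> match: F0=0 F1=3 F2=1 F3=2; commitIndex=2
Op 9: F0 acks idx 2 -> match: F0=2 F1=3 F2=1 F3=2; commitIndex=2
Op 10: append 3 -> log_len=6
Op 11: F3 acks idx 5 -> match: F0=2 F1=3 F2=1 F3=5; commitIndex=3

Answer: 3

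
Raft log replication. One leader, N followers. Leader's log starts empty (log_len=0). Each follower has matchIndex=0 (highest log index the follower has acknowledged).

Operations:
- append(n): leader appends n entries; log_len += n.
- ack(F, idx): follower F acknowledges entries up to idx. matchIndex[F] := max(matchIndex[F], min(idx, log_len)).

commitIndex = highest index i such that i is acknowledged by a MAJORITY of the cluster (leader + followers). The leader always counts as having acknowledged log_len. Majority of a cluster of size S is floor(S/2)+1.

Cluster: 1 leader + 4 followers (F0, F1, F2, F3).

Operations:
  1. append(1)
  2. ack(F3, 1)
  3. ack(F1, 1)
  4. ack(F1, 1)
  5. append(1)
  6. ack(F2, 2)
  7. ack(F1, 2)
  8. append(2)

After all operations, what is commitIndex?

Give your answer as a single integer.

Op 1: append 1 -> log_len=1
Op 2: F3 acks idx 1 -> match: F0=0 F1=0 F2=0 F3=1; commitIndex=0
Op 3: F1 acks idx 1 -> match: F0=0 F1=1 F2=0 F3=1; commitIndex=1
Op 4: F1 acks idx 1 -> match: F0=0 F1=1 F2=0 F3=1; commitIndex=1
Op 5: append 1 -> log_len=2
Op 6: F2 acks idx 2 -> match: F0=0 F1=1 F2=2 F3=1; commitIndex=1
Op 7: F1 acks idx 2 -> match: F0=0 F1=2 F2=2 F3=1; commitIndex=2
Op 8: append 2 -> log_len=4

Answer: 2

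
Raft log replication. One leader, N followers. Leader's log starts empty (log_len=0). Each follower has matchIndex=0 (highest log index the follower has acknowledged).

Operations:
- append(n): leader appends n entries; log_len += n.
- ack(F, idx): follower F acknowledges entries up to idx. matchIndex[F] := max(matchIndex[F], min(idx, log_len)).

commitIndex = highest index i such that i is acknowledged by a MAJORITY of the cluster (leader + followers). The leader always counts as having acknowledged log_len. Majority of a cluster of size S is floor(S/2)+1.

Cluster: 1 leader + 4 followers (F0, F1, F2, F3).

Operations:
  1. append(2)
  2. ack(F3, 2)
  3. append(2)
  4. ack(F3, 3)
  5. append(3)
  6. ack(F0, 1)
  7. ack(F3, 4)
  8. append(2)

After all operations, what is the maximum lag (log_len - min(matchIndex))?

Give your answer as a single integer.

Op 1: append 2 -> log_len=2
Op 2: F3 acks idx 2 -> match: F0=0 F1=0 F2=0 F3=2; commitIndex=0
Op 3: append 2 -> log_len=4
Op 4: F3 acks idx 3 -> match: F0=0 F1=0 F2=0 F3=3; commitIndex=0
Op 5: append 3 -> log_len=7
Op 6: F0 acks idx 1 -> match: F0=1 F1=0 F2=0 F3=3; commitIndex=1
Op 7: F3 acks idx 4 -> match: F0=1 F1=0 F2=0 F3=4; commitIndex=1
Op 8: append 2 -> log_len=9

Answer: 9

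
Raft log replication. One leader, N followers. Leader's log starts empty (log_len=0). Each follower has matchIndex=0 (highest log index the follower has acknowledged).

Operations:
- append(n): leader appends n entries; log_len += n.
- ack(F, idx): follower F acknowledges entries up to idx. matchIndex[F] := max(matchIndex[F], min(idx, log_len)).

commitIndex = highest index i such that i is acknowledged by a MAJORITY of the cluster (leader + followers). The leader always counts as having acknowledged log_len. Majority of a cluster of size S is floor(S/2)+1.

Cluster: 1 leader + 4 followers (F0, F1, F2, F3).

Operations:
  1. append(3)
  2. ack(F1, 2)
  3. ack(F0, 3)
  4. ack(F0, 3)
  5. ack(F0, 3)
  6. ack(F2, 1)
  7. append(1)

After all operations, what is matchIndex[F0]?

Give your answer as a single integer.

Op 1: append 3 -> log_len=3
Op 2: F1 acks idx 2 -> match: F0=0 F1=2 F2=0 F3=0; commitIndex=0
Op 3: F0 acks idx 3 -> match: F0=3 F1=2 F2=0 F3=0; commitIndex=2
Op 4: F0 acks idx 3 -> match: F0=3 F1=2 F2=0 F3=0; commitIndex=2
Op 5: F0 acks idx 3 -> match: F0=3 F1=2 F2=0 F3=0; commitIndex=2
Op 6: F2 acks idx 1 -> match: F0=3 F1=2 F2=1 F3=0; commitIndex=2
Op 7: append 1 -> log_len=4

Answer: 3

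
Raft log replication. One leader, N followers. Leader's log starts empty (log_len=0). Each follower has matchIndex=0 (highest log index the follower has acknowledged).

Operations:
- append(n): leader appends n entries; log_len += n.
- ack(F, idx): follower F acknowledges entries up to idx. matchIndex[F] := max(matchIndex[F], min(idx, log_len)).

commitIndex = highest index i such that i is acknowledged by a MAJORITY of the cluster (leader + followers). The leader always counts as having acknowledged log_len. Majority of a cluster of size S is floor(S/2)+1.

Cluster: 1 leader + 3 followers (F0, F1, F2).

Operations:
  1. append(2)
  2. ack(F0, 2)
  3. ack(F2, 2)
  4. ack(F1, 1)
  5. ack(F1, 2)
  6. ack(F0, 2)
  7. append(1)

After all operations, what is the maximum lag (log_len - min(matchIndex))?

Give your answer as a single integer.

Answer: 1

Derivation:
Op 1: append 2 -> log_len=2
Op 2: F0 acks idx 2 -> match: F0=2 F1=0 F2=0; commitIndex=0
Op 3: F2 acks idx 2 -> match: F0=2 F1=0 F2=2; commitIndex=2
Op 4: F1 acks idx 1 -> match: F0=2 F1=1 F2=2; commitIndex=2
Op 5: F1 acks idx 2 -> match: F0=2 F1=2 F2=2; commitIndex=2
Op 6: F0 acks idx 2 -> match: F0=2 F1=2 F2=2; commitIndex=2
Op 7: append 1 -> log_len=3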